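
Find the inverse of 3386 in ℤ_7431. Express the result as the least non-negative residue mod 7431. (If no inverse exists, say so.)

gcd(7431, 3386) by repeated division:
7431 = 2×3386 + 659
3386 = 5×659 + 91
659 = 7×91 + 22
91 = 4×22 + 3
22 = 7×3 + 1
3 = 3×1 + 0
gcd = 1, so the inverse exists. Back-substitute:
1 = 22 − 7·3
1 = −7·91 + 29·22
1 = 29·659 − 210·91
1 = −210·3386 + 1079·659
1 = 1079·7431 − 2368·3386
So 3386·(-2368) ≡ 1 (mod 7431), and -2368 ≡ 5063 (mod 7431).

5063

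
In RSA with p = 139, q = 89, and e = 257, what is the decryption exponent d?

8033

φ(n) = (p−1)(q−1) = 138·88 = 12144.
Need d with 257·d ≡ 1 (mod 12144). Apply the extended Euclidean algorithm:
12144 = 47×257 + 65
257 = 3×65 + 62
65 = 1×62 + 3
62 = 20×3 + 2
3 = 1×2 + 1
2 = 2×1 + 0
Back-substitute:
1 = 3 − 2
1 = −62 + 21·3
1 = 21·65 − 22·62
1 = −22·257 + 87·65
1 = 87·12144 − 4111·257
So 257·(-4111) ≡ 1 (mod 12144), hence d ≡ -4111 ≡ 8033 (mod 12144).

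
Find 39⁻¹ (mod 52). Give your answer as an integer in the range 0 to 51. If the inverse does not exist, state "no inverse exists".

Compute gcd(39, 52):
52 = 1×39 + 13
39 = 3×13 + 0
gcd(39, 52) = 13 ≠ 1, so 39 has no multiplicative inverse modulo 52.

no inverse exists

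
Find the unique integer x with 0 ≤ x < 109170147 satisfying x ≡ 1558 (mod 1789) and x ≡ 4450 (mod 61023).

17396005

Write x = 1558 + 1789·k. Then 1789·k ≡ 4450 − 1558 ≡ 2892 (mod 61023).
Need 1789⁻¹ mod 61023. Extended Euclid on (61023, 1789):
61023 = 34·1789 + 197
1789 = 9·197 + 16
197 = 12·16 + 5
16 = 3·5 + 1
5 = 5·1 + 0
Back-substitute:
1 = 16 − 3·5
1 = −3·197 + 37·16
1 = 37·1789 − 336·197
1 = −336·61023 + 11461·1789
1789⁻¹ ≡ 11461 (mod 61023), so k ≡ 11461·2892 ≡ 9723 (mod 61023).
x = 1558 + 1789·9723 = 17396005.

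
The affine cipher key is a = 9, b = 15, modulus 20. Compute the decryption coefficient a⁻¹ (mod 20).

gcd(20, 9) by repeated division:
20 = 2·9 + 2
9 = 4·2 + 1
2 = 2·1 + 0
The gcd is 1. Working backward:
1 = 9 − 4·2
1 = −4·20 + 9·9
So 9·9 ≡ 1 (mod 20).

9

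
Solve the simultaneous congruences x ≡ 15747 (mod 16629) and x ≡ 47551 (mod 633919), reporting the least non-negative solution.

2315753658

Write x = 15747 + 16629·k. Then 16629·k ≡ 47551 − 15747 ≡ 31804 (mod 633919).
Need 16629⁻¹ mod 633919. Extended Euclid on (633919, 16629):
633919 = 38·16629 + 2017
16629 = 8·2017 + 493
2017 = 4·493 + 45
493 = 10·45 + 43
45 = 1·43 + 2
43 = 21·2 + 1
2 = 2·1 + 0
Back-substitute:
1 = 43 − 21·2
1 = −21·45 + 22·43
1 = 22·493 − 241·45
1 = −241·2017 + 986·493
1 = 986·16629 − 8129·2017
1 = −8129·633919 + 309888·16629
16629⁻¹ ≡ 309888 (mod 633919), so k ≡ 309888·31804 ≡ 139259 (mod 633919).
x = 15747 + 16629·139259 = 2315753658.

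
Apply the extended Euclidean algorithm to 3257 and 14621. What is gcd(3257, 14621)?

1

Apply Euclid's algorithm to 14621 and 3257:
14621 = 4*3257 + 1593
3257 = 2*1593 + 71
1593 = 22*71 + 31
71 = 2*31 + 9
31 = 3*9 + 4
9 = 2*4 + 1
4 = 4*1 + 0
gcd(3257, 14621) = 1.
Express as a combination:
1 = 9 − 2·4
1 = −2·31 + 7·9
1 = 7·71 − 16·31
1 = −16·1593 + 359·71
1 = 359·3257 − 734·1593
1 = −734·14621 + 3295·3257
So 1 = (-734)·14621 + (3295)·3257.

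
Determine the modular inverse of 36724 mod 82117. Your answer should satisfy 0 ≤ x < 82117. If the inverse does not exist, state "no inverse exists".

15838

gcd(82117, 36724) by repeated division:
82117 = 2·36724 + 8669
36724 = 4·8669 + 2048
8669 = 4·2048 + 477
2048 = 4·477 + 140
477 = 3·140 + 57
140 = 2·57 + 26
57 = 2·26 + 5
26 = 5·5 + 1
5 = 5·1 + 0
Since gcd(36724, 82117) = 1, back-substitute to write 1 as a combination:
1 = 26 − 5·5
1 = −5·57 + 11·26
1 = 11·140 − 27·57
1 = −27·477 + 92·140
1 = 92·2048 − 395·477
1 = −395·8669 + 1672·2048
1 = 1672·36724 − 7083·8669
1 = −7083·82117 + 15838·36724
So 36724·15838 ≡ 1 (mod 82117).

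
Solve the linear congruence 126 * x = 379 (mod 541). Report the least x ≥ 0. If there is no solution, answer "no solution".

First find gcd(126, 541):
541 = 4·126 + 37
126 = 3·37 + 15
37 = 2·15 + 7
15 = 2·7 + 1
7 = 7·1 + 0
gcd = 1, so a unique solution mod 541 exists.
Back-substitute for the Bézout coefficients:
1 = 15 − 2·7
1 = −2·37 + 5·15
1 = 5·126 − 17·37
1 = −17·541 + 73·126
So 126·(73) ≡ 1 (mod 541), giving 126⁻¹ ≡ 73.
x ≡ 126⁻¹·379 ≡ 73·379 ≡ 76 (mod 541).

76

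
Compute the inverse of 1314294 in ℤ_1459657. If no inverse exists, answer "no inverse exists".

Apply the Euclidean algorithm to 1459657 and 1314294:
1459657 = 1·1314294 + 145363
1314294 = 9·145363 + 6027
145363 = 24·6027 + 715
6027 = 8·715 + 307
715 = 2·307 + 101
307 = 3·101 + 4
101 = 25·4 + 1
4 = 4·1 + 0
gcd = 1, so the inverse exists. Back-substitute:
1 = 101 − 25·4
1 = −25·307 + 76·101
1 = 76·715 − 177·307
1 = −177·6027 + 1492·715
1 = 1492·145363 − 35985·6027
1 = −35985·1314294 + 325357·145363
1 = 325357·1459657 − 361342·1314294
Hence 1314294⁻¹ ≡ -361342 ≡ 1098315 (mod 1459657).

1098315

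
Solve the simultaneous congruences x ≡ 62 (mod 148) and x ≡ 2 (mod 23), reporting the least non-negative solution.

Write x = 62 + 148·k. Then 148·k ≡ 2 − 62 ≡ 9 (mod 23).
Need 148⁻¹ mod 23. Extended Euclid on (23, 10):
23 = 2*10 + 3
10 = 3*3 + 1
3 = 3*1 + 0
Back-substitute:
1 = 10 − 3·3
1 = −3·23 + 7·10
148⁻¹ ≡ 7 (mod 23), so k ≡ 7·9 ≡ 17 (mod 23).
x = 62 + 148·17 = 2578.

2578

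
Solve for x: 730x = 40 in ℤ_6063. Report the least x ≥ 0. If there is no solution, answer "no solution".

5980

First find gcd(730, 6063):
6063 = 8×730 + 223
730 = 3×223 + 61
223 = 3×61 + 40
61 = 1×40 + 21
40 = 1×21 + 19
21 = 1×19 + 2
19 = 9×2 + 1
2 = 2×1 + 0
gcd = 1, so a unique solution mod 6063 exists.
Back-substitute for the Bézout coefficients:
1 = 19 − 9·2
1 = −9·21 + 10·19
1 = 10·40 − 19·21
1 = −19·61 + 29·40
1 = 29·223 − 106·61
1 = −106·730 + 347·223
1 = 347·6063 − 2882·730
So 730·(-2882) ≡ 1 (mod 6063), giving 730⁻¹ ≡ 3181.
x ≡ 730⁻¹·40 ≡ 3181·40 ≡ 5980 (mod 6063).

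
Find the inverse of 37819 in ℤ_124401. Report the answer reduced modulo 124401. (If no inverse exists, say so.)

101701

gcd(124401, 37819) by repeated division:
124401 = 3·37819 + 10944
37819 = 3·10944 + 4987
10944 = 2·4987 + 970
4987 = 5·970 + 137
970 = 7·137 + 11
137 = 12·11 + 5
11 = 2·5 + 1
5 = 5·1 + 0
Since gcd(37819, 124401) = 1, back-substitute to write 1 as a combination:
1 = 11 − 2·5
1 = −2·137 + 25·11
1 = 25·970 − 177·137
1 = −177·4987 + 910·970
1 = 910·10944 − 1997·4987
1 = −1997·37819 + 6901·10944
1 = 6901·124401 − 22700·37819
So 37819·(-22700) ≡ 1 (mod 124401), and -22700 ≡ 101701 (mod 124401).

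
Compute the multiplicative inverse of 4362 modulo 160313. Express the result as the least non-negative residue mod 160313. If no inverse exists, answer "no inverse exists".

Apply the Euclidean algorithm to 160313 and 4362:
160313 = 36·4362 + 3281
4362 = 1·3281 + 1081
3281 = 3·1081 + 38
1081 = 28·38 + 17
38 = 2·17 + 4
17 = 4·4 + 1
4 = 4·1 + 0
Since gcd(4362, 160313) = 1, back-substitute to write 1 as a combination:
1 = 17 − 4·4
1 = −4·38 + 9·17
1 = 9·1081 − 256·38
1 = −256·3281 + 777·1081
1 = 777·4362 − 1033·3281
1 = −1033·160313 + 37965·4362
So 4362·37965 ≡ 1 (mod 160313).

37965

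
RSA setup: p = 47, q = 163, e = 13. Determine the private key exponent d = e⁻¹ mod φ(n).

2293

φ(n) = (p−1)(q−1) = 46·162 = 7452.
Need d with 13·d ≡ 1 (mod 7452). Apply the extended Euclidean algorithm:
7452 = 573×13 + 3
13 = 4×3 + 1
3 = 3×1 + 0
Back-substitute:
1 = 13 − 4·3
1 = −4·7452 + 2293·13
So 13·2293 ≡ 1 (mod 7452), hence d = 2293.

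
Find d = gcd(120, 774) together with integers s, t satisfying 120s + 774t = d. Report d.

6

Euclidean algorithm:
774 = 6*120 + 54
120 = 2*54 + 12
54 = 4*12 + 6
12 = 2*6 + 0
gcd(120, 774) = 6.
Working backward:
6 = 54 − 4·12
6 = −4·120 + 9·54
6 = 9·774 − 58·120
So 6 = (9)·774 + (-58)·120.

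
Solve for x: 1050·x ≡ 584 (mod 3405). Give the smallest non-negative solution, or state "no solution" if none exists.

no solution

gcd(1050, 3405):
3405 = 3*1050 + 255
1050 = 4*255 + 30
255 = 8*30 + 15
30 = 2*15 + 0
gcd = 15, but 15 ∤ 584, so the congruence has no solution.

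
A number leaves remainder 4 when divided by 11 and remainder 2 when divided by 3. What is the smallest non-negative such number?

Write x = 4 + 11·k. Then 11·k ≡ 2 − 4 ≡ 1 (mod 3).
Need 11⁻¹ mod 3. Extended Euclid on (3, 2):
3 = 1×2 + 1
2 = 2×1 + 0
Back-substitute:
1 = 3 − 2
11⁻¹ ≡ 2 (mod 3), so k ≡ 2·1 ≡ 2 (mod 3).
x = 4 + 11·2 = 26.

26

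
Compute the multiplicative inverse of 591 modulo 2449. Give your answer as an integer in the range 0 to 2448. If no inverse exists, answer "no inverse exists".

gcd(2449, 591) by repeated division:
2449 = 4·591 + 85
591 = 6·85 + 81
85 = 1·81 + 4
81 = 20·4 + 1
4 = 4·1 + 0
gcd = 1, so the inverse exists. Back-substitute:
1 = 81 − 20·4
1 = −20·85 + 21·81
1 = 21·591 − 146·85
1 = −146·2449 + 605·591
So 591·605 ≡ 1 (mod 2449).

605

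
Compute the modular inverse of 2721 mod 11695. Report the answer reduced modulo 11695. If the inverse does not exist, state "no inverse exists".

Run Euclid on (11695, 2721):
11695 = 4·2721 + 811
2721 = 3·811 + 288
811 = 2·288 + 235
288 = 1·235 + 53
235 = 4·53 + 23
53 = 2·23 + 7
23 = 3·7 + 2
7 = 3·2 + 1
2 = 2·1 + 0
gcd = 1, so the inverse exists. Back-substitute:
1 = 7 − 3·2
1 = −3·23 + 10·7
1 = 10·53 − 23·23
1 = −23·235 + 102·53
1 = 102·288 − 125·235
1 = −125·811 + 352·288
1 = 352·2721 − 1181·811
1 = −1181·11695 + 5076·2721
So 2721·5076 ≡ 1 (mod 11695).

5076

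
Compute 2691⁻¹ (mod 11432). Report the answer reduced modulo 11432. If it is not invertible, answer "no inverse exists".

Extended Euclidean algorithm:
11432 = 4·2691 + 668
2691 = 4·668 + 19
668 = 35·19 + 3
19 = 6·3 + 1
3 = 3·1 + 0
Since gcd(2691, 11432) = 1, back-substitute to write 1 as a combination:
1 = 19 − 6·3
1 = −6·668 + 211·19
1 = 211·2691 − 850·668
1 = −850·11432 + 3611·2691
So 2691·3611 ≡ 1 (mod 11432).

3611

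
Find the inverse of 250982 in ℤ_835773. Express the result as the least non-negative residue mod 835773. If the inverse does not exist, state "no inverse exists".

Run Euclid on (835773, 250982):
835773 = 3*250982 + 82827
250982 = 3*82827 + 2501
82827 = 33*2501 + 294
2501 = 8*294 + 149
294 = 1*149 + 145
149 = 1*145 + 4
145 = 36*4 + 1
4 = 4*1 + 0
The gcd is 1. Working backward:
1 = 145 − 36·4
1 = −36·149 + 37·145
1 = 37·294 − 73·149
1 = −73·2501 + 621·294
1 = 621·82827 − 20566·2501
1 = −20566·250982 + 62319·82827
1 = 62319·835773 − 207523·250982
Hence 250982⁻¹ ≡ -207523 ≡ 628250 (mod 835773).

628250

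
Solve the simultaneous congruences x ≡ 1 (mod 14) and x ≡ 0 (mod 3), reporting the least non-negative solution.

Write x = 1 + 14·k. Then 14·k ≡ 0 − 1 ≡ 2 (mod 3).
Need 14⁻¹ mod 3. Extended Euclid on (3, 2):
3 = 1·2 + 1
2 = 2·1 + 0
Back-substitute:
1 = 3 − 2
14⁻¹ ≡ 2 (mod 3), so k ≡ 2·2 ≡ 1 (mod 3).
x = 1 + 14·1 = 15.

15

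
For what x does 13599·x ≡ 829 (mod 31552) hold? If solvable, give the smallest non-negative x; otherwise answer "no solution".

1891

First find gcd(13599, 31552):
31552 = 2·13599 + 4354
13599 = 3·4354 + 537
4354 = 8·537 + 58
537 = 9·58 + 15
58 = 3·15 + 13
15 = 1·13 + 2
13 = 6·2 + 1
2 = 2·1 + 0
gcd = 1, so a unique solution mod 31552 exists.
Back-substitute for the Bézout coefficients:
1 = 13 − 6·2
1 = −6·15 + 7·13
1 = 7·58 − 27·15
1 = −27·537 + 250·58
1 = 250·4354 − 2027·537
1 = −2027·13599 + 6331·4354
1 = 6331·31552 − 14689·13599
So 13599·(-14689) ≡ 1 (mod 31552), giving 13599⁻¹ ≡ 16863.
x ≡ 13599⁻¹·829 ≡ 16863·829 ≡ 1891 (mod 31552).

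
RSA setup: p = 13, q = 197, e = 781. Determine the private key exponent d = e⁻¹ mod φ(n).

1045

φ(n) = (p−1)(q−1) = 12·196 = 2352.
Need d with 781·d ≡ 1 (mod 2352). Apply the extended Euclidean algorithm:
2352 = 3*781 + 9
781 = 86*9 + 7
9 = 1*7 + 2
7 = 3*2 + 1
2 = 2*1 + 0
Back-substitute:
1 = 7 − 3·2
1 = −3·9 + 4·7
1 = 4·781 − 347·9
1 = −347·2352 + 1045·781
So 781·1045 ≡ 1 (mod 2352), hence d = 1045.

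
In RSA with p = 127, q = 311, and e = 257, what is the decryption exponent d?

29333

φ(n) = (p−1)(q−1) = 126·310 = 39060.
Need d with 257·d ≡ 1 (mod 39060). Apply the extended Euclidean algorithm:
39060 = 151·257 + 253
257 = 1·253 + 4
253 = 63·4 + 1
4 = 4·1 + 0
Back-substitute:
1 = 253 − 63·4
1 = −63·257 + 64·253
1 = 64·39060 − 9727·257
So 257·(-9727) ≡ 1 (mod 39060), hence d ≡ -9727 ≡ 29333 (mod 39060).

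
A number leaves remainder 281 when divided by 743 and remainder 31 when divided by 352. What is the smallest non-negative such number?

Write x = 281 + 743·k. Then 743·k ≡ 31 − 281 ≡ 102 (mod 352).
Need 743⁻¹ mod 352. Extended Euclid on (352, 39):
352 = 9*39 + 1
39 = 39*1 + 0
Back-substitute:
1 = 352 − 9·39
743⁻¹ ≡ 343 (mod 352), so k ≡ 343·102 ≡ 138 (mod 352).
x = 281 + 743·138 = 102815.

102815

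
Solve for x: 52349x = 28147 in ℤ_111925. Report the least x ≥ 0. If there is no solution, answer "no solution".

no solution

gcd(52349, 111925):
111925 = 2·52349 + 7227
52349 = 7·7227 + 1760
7227 = 4·1760 + 187
1760 = 9·187 + 77
187 = 2·77 + 33
77 = 2·33 + 11
33 = 3·11 + 0
gcd = 11, but 11 ∤ 28147, so the congruence has no solution.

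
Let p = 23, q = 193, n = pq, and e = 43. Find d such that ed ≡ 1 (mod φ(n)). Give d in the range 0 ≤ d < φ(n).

2947

φ(n) = (p−1)(q−1) = 22·192 = 4224.
Need d with 43·d ≡ 1 (mod 4224). Apply the extended Euclidean algorithm:
4224 = 98×43 + 10
43 = 4×10 + 3
10 = 3×3 + 1
3 = 3×1 + 0
Back-substitute:
1 = 10 − 3·3
1 = −3·43 + 13·10
1 = 13·4224 − 1277·43
So 43·(-1277) ≡ 1 (mod 4224), hence d ≡ -1277 ≡ 2947 (mod 4224).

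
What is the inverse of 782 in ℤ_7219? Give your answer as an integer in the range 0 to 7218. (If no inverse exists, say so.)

4108

Apply the Euclidean algorithm to 7219 and 782:
7219 = 9*782 + 181
782 = 4*181 + 58
181 = 3*58 + 7
58 = 8*7 + 2
7 = 3*2 + 1
2 = 2*1 + 0
Since gcd(782, 7219) = 1, back-substitute to write 1 as a combination:
1 = 7 − 3·2
1 = −3·58 + 25·7
1 = 25·181 − 78·58
1 = −78·782 + 337·181
1 = 337·7219 − 3111·782
Hence 782⁻¹ ≡ -3111 ≡ 4108 (mod 7219).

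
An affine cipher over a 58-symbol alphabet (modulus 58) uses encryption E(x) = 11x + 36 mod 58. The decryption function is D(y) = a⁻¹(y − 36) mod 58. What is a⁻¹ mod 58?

Apply the Euclidean algorithm to 58 and 11:
58 = 5·11 + 3
11 = 3·3 + 2
3 = 1·2 + 1
2 = 2·1 + 0
The gcd is 1. Working backward:
1 = 3 − 2
1 = −11 + 4·3
1 = 4·58 − 21·11
Thus 11·(-21) ≡ 1 (mod 58); reducing, -21 mod 58 = 37.

37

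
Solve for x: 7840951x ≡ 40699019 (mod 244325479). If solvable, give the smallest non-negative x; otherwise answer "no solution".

233424156

First find gcd(7840951, 244325479):
244325479 = 31·7840951 + 1255998
7840951 = 6·1255998 + 304963
1255998 = 4·304963 + 36146
304963 = 8·36146 + 15795
36146 = 2·15795 + 4556
15795 = 3·4556 + 2127
4556 = 2·2127 + 302
2127 = 7·302 + 13
302 = 23·13 + 3
13 = 4·3 + 1
3 = 3·1 + 0
gcd = 1, so a unique solution mod 244325479 exists.
Back-substitute for the Bézout coefficients:
1 = 13 − 4·3
1 = −4·302 + 93·13
1 = 93·2127 − 655·302
1 = −655·4556 + 1403·2127
1 = 1403·15795 − 4864·4556
1 = −4864·36146 + 11131·15795
1 = 11131·304963 − 93912·36146
1 = −93912·1255998 + 386779·304963
1 = 386779·7840951 − 2414586·1255998
1 = −2414586·244325479 + 75238945·7840951
So 7840951·(75238945) ≡ 1 (mod 244325479), giving 7840951⁻¹ ≡ 75238945.
x ≡ 7840951⁻¹·40699019 ≡ 75238945·40699019 ≡ 233424156 (mod 244325479).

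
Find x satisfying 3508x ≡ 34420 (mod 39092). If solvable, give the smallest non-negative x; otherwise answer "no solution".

First find gcd(3508, 39092):
39092 = 11*3508 + 504
3508 = 6*504 + 484
504 = 1*484 + 20
484 = 24*20 + 4
20 = 5*4 + 0
gcd = 4 and 4 | 34420, so solutions exist. Divide through by 4: 877x ≡ 8605 (mod 9773).
Now find 877⁻¹ mod 9773:
9773 = 11*877 + 126
877 = 6*126 + 121
126 = 1*121 + 5
121 = 24*5 + 1
5 = 5*1 + 0
Back-substitute:
1 = 121 − 24·5
1 = −24·126 + 25·121
1 = 25·877 − 174·126
1 = −174·9773 + 1939·877
So 877⁻¹ ≡ 1939 (mod 9773).
Then x ≡ 1939·8605 ≡ 2584 (mod 9773); the smallest non-negative solution is x = 2584.

2584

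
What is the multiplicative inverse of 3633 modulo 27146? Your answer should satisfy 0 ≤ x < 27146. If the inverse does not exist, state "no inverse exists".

no inverse exists

Compute gcd(3633, 27146):
27146 = 7×3633 + 1715
3633 = 2×1715 + 203
1715 = 8×203 + 91
203 = 2×91 + 21
91 = 4×21 + 7
21 = 3×7 + 0
Since gcd = 7 > 1, 3633 is not a unit mod 27146.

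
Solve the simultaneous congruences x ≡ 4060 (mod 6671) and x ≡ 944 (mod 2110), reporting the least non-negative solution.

2832564

Write x = 4060 + 6671·k. Then 6671·k ≡ 944 − 4060 ≡ 1104 (mod 2110).
Need 6671⁻¹ mod 2110. Extended Euclid on (2110, 341):
2110 = 6×341 + 64
341 = 5×64 + 21
64 = 3×21 + 1
21 = 21×1 + 0
Back-substitute:
1 = 64 − 3·21
1 = −3·341 + 16·64
1 = 16·2110 − 99·341
6671⁻¹ ≡ 2011 (mod 2110), so k ≡ 2011·1104 ≡ 424 (mod 2110).
x = 4060 + 6671·424 = 2832564.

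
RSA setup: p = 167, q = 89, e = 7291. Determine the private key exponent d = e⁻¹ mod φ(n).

φ(n) = (p−1)(q−1) = 166·88 = 14608.
Need d with 7291·d ≡ 1 (mod 14608). Apply the extended Euclidean algorithm:
14608 = 2*7291 + 26
7291 = 280*26 + 11
26 = 2*11 + 4
11 = 2*4 + 3
4 = 1*3 + 1
3 = 3*1 + 0
Back-substitute:
1 = 4 − 3
1 = −11 + 3·4
1 = 3·26 − 7·11
1 = −7·7291 + 1963·26
1 = 1963·14608 − 3933·7291
So 7291·(-3933) ≡ 1 (mod 14608), hence d ≡ -3933 ≡ 10675 (mod 14608).

10675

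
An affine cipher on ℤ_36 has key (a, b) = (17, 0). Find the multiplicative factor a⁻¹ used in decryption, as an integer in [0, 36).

Apply the Euclidean algorithm to 36 and 17:
36 = 2*17 + 2
17 = 8*2 + 1
2 = 2*1 + 0
The gcd is 1. Working backward:
1 = 17 − 8·2
1 = −8·36 + 17·17
So 17·17 ≡ 1 (mod 36).

17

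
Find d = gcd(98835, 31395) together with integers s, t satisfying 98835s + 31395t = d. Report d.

15

Apply Euclid's algorithm to 98835 and 31395:
98835 = 3·31395 + 4650
31395 = 6·4650 + 3495
4650 = 1·3495 + 1155
3495 = 3·1155 + 30
1155 = 38·30 + 15
30 = 2·15 + 0
gcd(98835, 31395) = 15.
Working backward:
15 = 1155 − 38·30
15 = −38·3495 + 115·1155
15 = 115·4650 − 153·3495
15 = −153·31395 + 1033·4650
15 = 1033·98835 − 3252·31395
So 15 = (1033)·98835 + (-3252)·31395.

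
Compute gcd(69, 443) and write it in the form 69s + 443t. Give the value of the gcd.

Repeated division:
443 = 6·69 + 29
69 = 2·29 + 11
29 = 2·11 + 7
11 = 1·7 + 4
7 = 1·4 + 3
4 = 1·3 + 1
3 = 3·1 + 0
gcd(69, 443) = 1.
Working backward:
1 = 4 − 3
1 = −7 + 2·4
1 = 2·11 − 3·7
1 = −3·29 + 8·11
1 = 8·69 − 19·29
1 = −19·443 + 122·69
So 1 = (-19)·443 + (122)·69.

1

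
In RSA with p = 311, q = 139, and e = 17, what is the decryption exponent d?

φ(n) = (p−1)(q−1) = 310·138 = 42780.
Need d with 17·d ≡ 1 (mod 42780). Apply the extended Euclidean algorithm:
42780 = 2516·17 + 8
17 = 2·8 + 1
8 = 8·1 + 0
Back-substitute:
1 = 17 − 2·8
1 = −2·42780 + 5033·17
So 17·5033 ≡ 1 (mod 42780), hence d = 5033.

5033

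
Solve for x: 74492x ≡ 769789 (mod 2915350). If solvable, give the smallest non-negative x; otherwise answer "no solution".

gcd(74492, 2915350):
2915350 = 39*74492 + 10162
74492 = 7*10162 + 3358
10162 = 3*3358 + 88
3358 = 38*88 + 14
88 = 6*14 + 4
14 = 3*4 + 2
4 = 2*2 + 0
gcd = 2, but 2 ∤ 769789, so the congruence has no solution.

no solution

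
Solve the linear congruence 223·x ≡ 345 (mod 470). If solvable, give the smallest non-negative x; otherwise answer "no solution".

265

First find gcd(223, 470):
470 = 2*223 + 24
223 = 9*24 + 7
24 = 3*7 + 3
7 = 2*3 + 1
3 = 3*1 + 0
gcd = 1, so a unique solution mod 470 exists.
Back-substitute for the Bézout coefficients:
1 = 7 − 2·3
1 = −2·24 + 7·7
1 = 7·223 − 65·24
1 = −65·470 + 137·223
So 223·(137) ≡ 1 (mod 470), giving 223⁻¹ ≡ 137.
x ≡ 223⁻¹·345 ≡ 137·345 ≡ 265 (mod 470).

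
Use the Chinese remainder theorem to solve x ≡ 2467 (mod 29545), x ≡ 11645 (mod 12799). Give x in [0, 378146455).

191779062

Write x = 2467 + 29545·k. Then 29545·k ≡ 11645 − 2467 ≡ 9178 (mod 12799).
Need 29545⁻¹ mod 12799. Extended Euclid on (12799, 3947):
12799 = 3·3947 + 958
3947 = 4·958 + 115
958 = 8·115 + 38
115 = 3·38 + 1
38 = 38·1 + 0
Back-substitute:
1 = 115 − 3·38
1 = −3·958 + 25·115
1 = 25·3947 − 103·958
1 = −103·12799 + 334·3947
29545⁻¹ ≡ 334 (mod 12799), so k ≡ 334·9178 ≡ 6491 (mod 12799).
x = 2467 + 29545·6491 = 191779062.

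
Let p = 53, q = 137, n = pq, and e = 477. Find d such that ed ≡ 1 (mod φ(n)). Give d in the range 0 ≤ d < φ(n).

341

φ(n) = (p−1)(q−1) = 52·136 = 7072.
Need d with 477·d ≡ 1 (mod 7072). Apply the extended Euclidean algorithm:
7072 = 14*477 + 394
477 = 1*394 + 83
394 = 4*83 + 62
83 = 1*62 + 21
62 = 2*21 + 20
21 = 1*20 + 1
20 = 20*1 + 0
Back-substitute:
1 = 21 − 20
1 = −62 + 3·21
1 = 3·83 − 4·62
1 = −4·394 + 19·83
1 = 19·477 − 23·394
1 = −23·7072 + 341·477
So 477·341 ≡ 1 (mod 7072), hence d = 341.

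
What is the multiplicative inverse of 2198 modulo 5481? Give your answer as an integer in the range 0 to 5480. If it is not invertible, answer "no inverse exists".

no inverse exists

Euclidean algorithm on 5481, 2198:
5481 = 2*2198 + 1085
2198 = 2*1085 + 28
1085 = 38*28 + 21
28 = 1*21 + 7
21 = 3*7 + 0
gcd(2198, 5481) = 7 ≠ 1, so 2198 has no multiplicative inverse modulo 5481.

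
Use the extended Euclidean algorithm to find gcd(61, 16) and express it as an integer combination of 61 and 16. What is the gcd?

1

Repeated division:
61 = 3*16 + 13
16 = 1*13 + 3
13 = 4*3 + 1
3 = 3*1 + 0
gcd(61, 16) = 1.
Express as a combination:
1 = 13 − 4·3
1 = −4·16 + 5·13
1 = 5·61 − 19·16
So 1 = (5)·61 + (-19)·16.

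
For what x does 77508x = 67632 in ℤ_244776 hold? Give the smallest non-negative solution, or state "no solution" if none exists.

First find gcd(77508, 244776):
244776 = 3*77508 + 12252
77508 = 6*12252 + 3996
12252 = 3*3996 + 264
3996 = 15*264 + 36
264 = 7*36 + 12
36 = 3*12 + 0
gcd = 12 and 12 | 67632, so solutions exist. Divide through by 12: 6459x ≡ 5636 (mod 20398).
Now find 6459⁻¹ mod 20398:
20398 = 3×6459 + 1021
6459 = 6×1021 + 333
1021 = 3×333 + 22
333 = 15×22 + 3
22 = 7×3 + 1
3 = 3×1 + 0
Back-substitute:
1 = 22 − 7·3
1 = −7·333 + 106·22
1 = 106·1021 − 325·333
1 = −325·6459 + 2056·1021
1 = 2056·20398 − 6493·6459
So 6459·(-6493) ≡ 1 (mod 20398), i.e. 6459⁻¹ ≡ 13905.
Then x ≡ 13905·5636 ≡ 19862 (mod 20398); the smallest non-negative solution is x = 19862.

19862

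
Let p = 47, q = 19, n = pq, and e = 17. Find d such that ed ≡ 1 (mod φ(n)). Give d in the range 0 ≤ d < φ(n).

φ(n) = (p−1)(q−1) = 46·18 = 828.
Need d with 17·d ≡ 1 (mod 828). Apply the extended Euclidean algorithm:
828 = 48×17 + 12
17 = 1×12 + 5
12 = 2×5 + 2
5 = 2×2 + 1
2 = 2×1 + 0
Back-substitute:
1 = 5 − 2·2
1 = −2·12 + 5·5
1 = 5·17 − 7·12
1 = −7·828 + 341·17
So 17·341 ≡ 1 (mod 828), hence d = 341.

341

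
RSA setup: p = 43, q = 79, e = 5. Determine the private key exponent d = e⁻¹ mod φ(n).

φ(n) = (p−1)(q−1) = 42·78 = 3276.
Need d with 5·d ≡ 1 (mod 3276). Apply the extended Euclidean algorithm:
3276 = 655×5 + 1
5 = 5×1 + 0
Back-substitute:
1 = 3276 − 655·5
So 5·(-655) ≡ 1 (mod 3276), hence d ≡ -655 ≡ 2621 (mod 3276).

2621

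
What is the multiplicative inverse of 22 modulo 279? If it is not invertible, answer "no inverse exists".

241

Run Euclid on (279, 22):
279 = 12·22 + 15
22 = 1·15 + 7
15 = 2·7 + 1
7 = 7·1 + 0
The gcd is 1. Working backward:
1 = 15 − 2·7
1 = −2·22 + 3·15
1 = 3·279 − 38·22
So 22·(-38) ≡ 1 (mod 279), and -38 ≡ 241 (mod 279).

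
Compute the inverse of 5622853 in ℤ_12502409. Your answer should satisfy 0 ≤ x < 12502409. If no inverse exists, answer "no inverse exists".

10428767

Extended Euclidean algorithm:
12502409 = 2×5622853 + 1256703
5622853 = 4×1256703 + 596041
1256703 = 2×596041 + 64621
596041 = 9×64621 + 14452
64621 = 4×14452 + 6813
14452 = 2×6813 + 826
6813 = 8×826 + 205
826 = 4×205 + 6
205 = 34×6 + 1
6 = 6×1 + 0
The gcd is 1. Working backward:
1 = 205 − 34·6
1 = −34·826 + 137·205
1 = 137·6813 − 1130·826
1 = −1130·14452 + 2397·6813
1 = 2397·64621 − 10718·14452
1 = −10718·596041 + 98859·64621
1 = 98859·1256703 − 208436·596041
1 = −208436·5622853 + 932603·1256703
1 = 932603·12502409 − 2073642·5622853
Hence 5622853⁻¹ ≡ -2073642 ≡ 10428767 (mod 12502409).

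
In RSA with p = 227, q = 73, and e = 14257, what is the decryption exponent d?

12097

φ(n) = (p−1)(q−1) = 226·72 = 16272.
Need d with 14257·d ≡ 1 (mod 16272). Apply the extended Euclidean algorithm:
16272 = 1·14257 + 2015
14257 = 7·2015 + 152
2015 = 13·152 + 39
152 = 3·39 + 35
39 = 1·35 + 4
35 = 8·4 + 3
4 = 1·3 + 1
3 = 3·1 + 0
Back-substitute:
1 = 4 − 3
1 = −35 + 9·4
1 = 9·39 − 10·35
1 = −10·152 + 39·39
1 = 39·2015 − 517·152
1 = −517·14257 + 3658·2015
1 = 3658·16272 − 4175·14257
So 14257·(-4175) ≡ 1 (mod 16272), hence d ≡ -4175 ≡ 12097 (mod 16272).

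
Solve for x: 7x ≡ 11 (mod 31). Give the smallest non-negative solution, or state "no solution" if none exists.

First find gcd(7, 31):
31 = 4*7 + 3
7 = 2*3 + 1
3 = 3*1 + 0
gcd = 1, so a unique solution mod 31 exists.
Back-substitute for the Bézout coefficients:
1 = 7 − 2·3
1 = −2·31 + 9·7
So 7·(9) ≡ 1 (mod 31), giving 7⁻¹ ≡ 9.
x ≡ 7⁻¹·11 ≡ 9·11 ≡ 6 (mod 31).

6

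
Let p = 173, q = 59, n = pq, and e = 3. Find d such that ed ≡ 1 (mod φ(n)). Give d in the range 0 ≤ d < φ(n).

φ(n) = (p−1)(q−1) = 172·58 = 9976.
Need d with 3·d ≡ 1 (mod 9976). Apply the extended Euclidean algorithm:
9976 = 3325×3 + 1
3 = 3×1 + 0
Back-substitute:
1 = 9976 − 3325·3
So 3·(-3325) ≡ 1 (mod 9976), hence d ≡ -3325 ≡ 6651 (mod 9976).

6651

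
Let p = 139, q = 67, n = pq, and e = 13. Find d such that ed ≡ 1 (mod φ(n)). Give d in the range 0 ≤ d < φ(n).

5605

φ(n) = (p−1)(q−1) = 138·66 = 9108.
Need d with 13·d ≡ 1 (mod 9108). Apply the extended Euclidean algorithm:
9108 = 700×13 + 8
13 = 1×8 + 5
8 = 1×5 + 3
5 = 1×3 + 2
3 = 1×2 + 1
2 = 2×1 + 0
Back-substitute:
1 = 3 − 2
1 = −5 + 2·3
1 = 2·8 − 3·5
1 = −3·13 + 5·8
1 = 5·9108 − 3503·13
So 13·(-3503) ≡ 1 (mod 9108), hence d ≡ -3503 ≡ 5605 (mod 9108).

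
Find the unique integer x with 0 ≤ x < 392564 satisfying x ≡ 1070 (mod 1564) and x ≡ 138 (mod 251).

Write x = 1070 + 1564·k. Then 1564·k ≡ 138 − 1070 ≡ 72 (mod 251).
Need 1564⁻¹ mod 251. Extended Euclid on (251, 58):
251 = 4·58 + 19
58 = 3·19 + 1
19 = 19·1 + 0
Back-substitute:
1 = 58 − 3·19
1 = −3·251 + 13·58
1564⁻¹ ≡ 13 (mod 251), so k ≡ 13·72 ≡ 183 (mod 251).
x = 1070 + 1564·183 = 287282.

287282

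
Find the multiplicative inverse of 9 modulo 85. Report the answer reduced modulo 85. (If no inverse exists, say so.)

19

Extended Euclidean algorithm:
85 = 9·9 + 4
9 = 2·4 + 1
4 = 4·1 + 0
The gcd is 1. Working backward:
1 = 9 − 2·4
1 = −2·85 + 19·9
So 9·19 ≡ 1 (mod 85).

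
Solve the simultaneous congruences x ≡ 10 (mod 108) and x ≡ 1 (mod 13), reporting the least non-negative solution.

Write x = 10 + 108·k. Then 108·k ≡ 1 − 10 ≡ 4 (mod 13).
Need 108⁻¹ mod 13. Extended Euclid on (13, 4):
13 = 3*4 + 1
4 = 4*1 + 0
Back-substitute:
1 = 13 − 3·4
108⁻¹ ≡ 10 (mod 13), so k ≡ 10·4 ≡ 1 (mod 13).
x = 10 + 108·1 = 118.

118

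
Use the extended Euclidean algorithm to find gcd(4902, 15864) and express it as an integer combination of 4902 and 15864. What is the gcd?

6

Repeated division:
15864 = 3·4902 + 1158
4902 = 4·1158 + 270
1158 = 4·270 + 78
270 = 3·78 + 36
78 = 2·36 + 6
36 = 6·6 + 0
gcd(4902, 15864) = 6.
Back-substituting:
6 = 78 − 2·36
6 = −2·270 + 7·78
6 = 7·1158 − 30·270
6 = −30·4902 + 127·1158
6 = 127·15864 − 411·4902
So 6 = (127)·15864 + (-411)·4902.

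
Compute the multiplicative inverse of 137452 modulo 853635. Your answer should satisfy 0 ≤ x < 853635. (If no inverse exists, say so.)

Run Euclid on (853635, 137452):
853635 = 6×137452 + 28923
137452 = 4×28923 + 21760
28923 = 1×21760 + 7163
21760 = 3×7163 + 271
7163 = 26×271 + 117
271 = 2×117 + 37
117 = 3×37 + 6
37 = 6×6 + 1
6 = 6×1 + 0
Since gcd(137452, 853635) = 1, back-substitute to write 1 as a combination:
1 = 37 − 6·6
1 = −6·117 + 19·37
1 = 19·271 − 44·117
1 = −44·7163 + 1163·271
1 = 1163·21760 − 3533·7163
1 = −3533·28923 + 4696·21760
1 = 4696·137452 − 22317·28923
1 = −22317·853635 + 138598·137452
So 137452·138598 ≡ 1 (mod 853635).

138598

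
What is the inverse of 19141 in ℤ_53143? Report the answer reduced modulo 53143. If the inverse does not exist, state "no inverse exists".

39969

Extended Euclidean algorithm:
53143 = 2*19141 + 14861
19141 = 1*14861 + 4280
14861 = 3*4280 + 2021
4280 = 2*2021 + 238
2021 = 8*238 + 117
238 = 2*117 + 4
117 = 29*4 + 1
4 = 4*1 + 0
The gcd is 1. Working backward:
1 = 117 − 29·4
1 = −29·238 + 59·117
1 = 59·2021 − 501·238
1 = −501·4280 + 1061·2021
1 = 1061·14861 − 3684·4280
1 = −3684·19141 + 4745·14861
1 = 4745·53143 − 13174·19141
So 19141·(-13174) ≡ 1 (mod 53143), and -13174 ≡ 39969 (mod 53143).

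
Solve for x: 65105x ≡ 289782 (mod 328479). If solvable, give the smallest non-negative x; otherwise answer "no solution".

300189

First find gcd(65105, 328479):
328479 = 5*65105 + 2954
65105 = 22*2954 + 117
2954 = 25*117 + 29
117 = 4*29 + 1
29 = 29*1 + 0
gcd = 1, so a unique solution mod 328479 exists.
Back-substitute for the Bézout coefficients:
1 = 117 − 4·29
1 = −4·2954 + 101·117
1 = 101·65105 − 2226·2954
1 = −2226·328479 + 11231·65105
So 65105·(11231) ≡ 1 (mod 328479), giving 65105⁻¹ ≡ 11231.
x ≡ 65105⁻¹·289782 ≡ 11231·289782 ≡ 300189 (mod 328479).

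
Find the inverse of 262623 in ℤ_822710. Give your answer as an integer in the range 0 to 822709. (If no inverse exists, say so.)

gcd(822710, 262623) by repeated division:
822710 = 3·262623 + 34841
262623 = 7·34841 + 18736
34841 = 1·18736 + 16105
18736 = 1·16105 + 2631
16105 = 6·2631 + 319
2631 = 8·319 + 79
319 = 4·79 + 3
79 = 26·3 + 1
3 = 3·1 + 0
gcd = 1, so the inverse exists. Back-substitute:
1 = 79 − 26·3
1 = −26·319 + 105·79
1 = 105·2631 − 866·319
1 = −866·16105 + 5301·2631
1 = 5301·18736 − 6167·16105
1 = −6167·34841 + 11468·18736
1 = 11468·262623 − 86443·34841
1 = −86443·822710 + 270797·262623
So 262623·270797 ≡ 1 (mod 822710).

270797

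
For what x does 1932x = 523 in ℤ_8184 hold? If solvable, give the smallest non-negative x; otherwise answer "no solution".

gcd(1932, 8184):
8184 = 4×1932 + 456
1932 = 4×456 + 108
456 = 4×108 + 24
108 = 4×24 + 12
24 = 2×12 + 0
gcd = 12, but 12 ∤ 523, so the congruence has no solution.

no solution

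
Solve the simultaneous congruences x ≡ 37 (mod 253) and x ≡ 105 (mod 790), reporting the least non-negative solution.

Write x = 37 + 253·k. Then 253·k ≡ 105 − 37 ≡ 68 (mod 790).
Need 253⁻¹ mod 790. Extended Euclid on (790, 253):
790 = 3×253 + 31
253 = 8×31 + 5
31 = 6×5 + 1
5 = 5×1 + 0
Back-substitute:
1 = 31 − 6·5
1 = −6·253 + 49·31
1 = 49·790 − 153·253
253⁻¹ ≡ 637 (mod 790), so k ≡ 637·68 ≡ 656 (mod 790).
x = 37 + 253·656 = 166005.

166005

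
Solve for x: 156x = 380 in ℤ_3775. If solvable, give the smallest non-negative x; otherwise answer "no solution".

680

First find gcd(156, 3775):
3775 = 24·156 + 31
156 = 5·31 + 1
31 = 31·1 + 0
gcd = 1, so a unique solution mod 3775 exists.
Back-substitute for the Bézout coefficients:
1 = 156 − 5·31
1 = −5·3775 + 121·156
So 156·(121) ≡ 1 (mod 3775), giving 156⁻¹ ≡ 121.
x ≡ 156⁻¹·380 ≡ 121·380 ≡ 680 (mod 3775).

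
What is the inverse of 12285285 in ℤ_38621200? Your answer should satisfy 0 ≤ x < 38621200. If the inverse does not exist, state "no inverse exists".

Compute gcd(12285285, 38621200):
38621200 = 3·12285285 + 1765345
12285285 = 6·1765345 + 1693215
1765345 = 1·1693215 + 72130
1693215 = 23·72130 + 34225
72130 = 2·34225 + 3680
34225 = 9·3680 + 1105
3680 = 3·1105 + 365
1105 = 3·365 + 10
365 = 36·10 + 5
10 = 2·5 + 0
Since gcd = 5 > 1, 12285285 is not a unit mod 38621200.

no inverse exists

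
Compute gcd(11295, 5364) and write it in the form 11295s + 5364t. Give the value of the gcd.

9

Repeated division:
11295 = 2×5364 + 567
5364 = 9×567 + 261
567 = 2×261 + 45
261 = 5×45 + 36
45 = 1×36 + 9
36 = 4×9 + 0
gcd(11295, 5364) = 9.
Back-substituting:
9 = 45 − 36
9 = −261 + 6·45
9 = 6·567 − 13·261
9 = −13·5364 + 123·567
9 = 123·11295 − 259·5364
So 9 = (123)·11295 + (-259)·5364.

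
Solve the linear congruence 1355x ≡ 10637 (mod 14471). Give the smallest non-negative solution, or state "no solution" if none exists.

First find gcd(1355, 14471):
14471 = 10×1355 + 921
1355 = 1×921 + 434
921 = 2×434 + 53
434 = 8×53 + 10
53 = 5×10 + 3
10 = 3×3 + 1
3 = 3×1 + 0
gcd = 1, so a unique solution mod 14471 exists.
Back-substitute for the Bézout coefficients:
1 = 10 − 3·3
1 = −3·53 + 16·10
1 = 16·434 − 131·53
1 = −131·921 + 278·434
1 = 278·1355 − 409·921
1 = −409·14471 + 4368·1355
So 1355·(4368) ≡ 1 (mod 14471), giving 1355⁻¹ ≡ 4368.
x ≡ 1355⁻¹·10637 ≡ 4368·10637 ≡ 10506 (mod 14471).

10506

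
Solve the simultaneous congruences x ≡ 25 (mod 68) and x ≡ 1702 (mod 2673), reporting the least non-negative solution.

Write x = 25 + 68·k. Then 68·k ≡ 1702 − 25 ≡ 1677 (mod 2673).
Need 68⁻¹ mod 2673. Extended Euclid on (2673, 68):
2673 = 39*68 + 21
68 = 3*21 + 5
21 = 4*5 + 1
5 = 5*1 + 0
Back-substitute:
1 = 21 − 4·5
1 = −4·68 + 13·21
1 = 13·2673 − 511·68
68⁻¹ ≡ 2162 (mod 2673), so k ≡ 2162·1677 ≡ 1086 (mod 2673).
x = 25 + 68·1086 = 73873.

73873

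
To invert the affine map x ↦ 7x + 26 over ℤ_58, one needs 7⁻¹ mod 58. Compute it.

Apply the Euclidean algorithm to 58 and 7:
58 = 8·7 + 2
7 = 3·2 + 1
2 = 2·1 + 0
gcd = 1, so the inverse exists. Back-substitute:
1 = 7 − 3·2
1 = −3·58 + 25·7
So 7·25 ≡ 1 (mod 58).

25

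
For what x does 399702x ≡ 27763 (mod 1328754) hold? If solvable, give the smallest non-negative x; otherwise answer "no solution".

gcd(399702, 1328754):
1328754 = 3*399702 + 129648
399702 = 3*129648 + 10758
129648 = 12*10758 + 552
10758 = 19*552 + 270
552 = 2*270 + 12
270 = 22*12 + 6
12 = 2*6 + 0
gcd = 6, but 6 ∤ 27763, so the congruence has no solution.

no solution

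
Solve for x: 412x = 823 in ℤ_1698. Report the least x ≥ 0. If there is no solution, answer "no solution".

gcd(412, 1698):
1698 = 4×412 + 50
412 = 8×50 + 12
50 = 4×12 + 2
12 = 6×2 + 0
gcd = 2, but 2 ∤ 823, so the congruence has no solution.

no solution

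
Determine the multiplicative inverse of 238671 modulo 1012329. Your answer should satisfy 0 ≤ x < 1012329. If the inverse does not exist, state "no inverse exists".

Euclidean algorithm on 1012329, 238671:
1012329 = 4*238671 + 57645
238671 = 4*57645 + 8091
57645 = 7*8091 + 1008
8091 = 8*1008 + 27
1008 = 37*27 + 9
27 = 3*9 + 0
gcd(238671, 1012329) = 9 ≠ 1, so 238671 has no multiplicative inverse modulo 1012329.

no inverse exists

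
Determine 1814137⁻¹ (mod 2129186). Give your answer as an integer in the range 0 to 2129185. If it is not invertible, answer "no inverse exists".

Extended Euclidean algorithm:
2129186 = 1·1814137 + 315049
1814137 = 5·315049 + 238892
315049 = 1·238892 + 76157
238892 = 3·76157 + 10421
76157 = 7·10421 + 3210
10421 = 3·3210 + 791
3210 = 4·791 + 46
791 = 17·46 + 9
46 = 5·9 + 1
9 = 9·1 + 0
The gcd is 1. Working backward:
1 = 46 − 5·9
1 = −5·791 + 86·46
1 = 86·3210 − 349·791
1 = −349·10421 + 1133·3210
1 = 1133·76157 − 8280·10421
1 = −8280·238892 + 25973·76157
1 = 25973·315049 − 34253·238892
1 = −34253·1814137 + 197238·315049
1 = 197238·2129186 − 231491·1814137
So 1814137·(-231491) ≡ 1 (mod 2129186), and -231491 ≡ 1897695 (mod 2129186).

1897695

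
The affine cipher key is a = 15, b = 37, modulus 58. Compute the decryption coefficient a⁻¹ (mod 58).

31

Run Euclid on (58, 15):
58 = 3·15 + 13
15 = 1·13 + 2
13 = 6·2 + 1
2 = 2·1 + 0
The gcd is 1. Working backward:
1 = 13 − 6·2
1 = −6·15 + 7·13
1 = 7·58 − 27·15
So 15·(-27) ≡ 1 (mod 58), and -27 ≡ 31 (mod 58).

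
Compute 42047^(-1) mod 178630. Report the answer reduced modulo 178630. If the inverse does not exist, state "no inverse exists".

135093

Extended Euclidean algorithm:
178630 = 4*42047 + 10442
42047 = 4*10442 + 279
10442 = 37*279 + 119
279 = 2*119 + 41
119 = 2*41 + 37
41 = 1*37 + 4
37 = 9*4 + 1
4 = 4*1 + 0
Since gcd(42047, 178630) = 1, back-substitute to write 1 as a combination:
1 = 37 − 9·4
1 = −9·41 + 10·37
1 = 10·119 − 29·41
1 = −29·279 + 68·119
1 = 68·10442 − 2545·279
1 = −2545·42047 + 10248·10442
1 = 10248·178630 − 43537·42047
Hence 42047⁻¹ ≡ -43537 ≡ 135093 (mod 178630).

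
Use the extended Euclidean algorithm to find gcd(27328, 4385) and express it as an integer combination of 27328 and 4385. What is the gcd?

Apply Euclid's algorithm to 27328 and 4385:
27328 = 6*4385 + 1018
4385 = 4*1018 + 313
1018 = 3*313 + 79
313 = 3*79 + 76
79 = 1*76 + 3
76 = 25*3 + 1
3 = 3*1 + 0
gcd(27328, 4385) = 1.
Working backward:
1 = 76 − 25·3
1 = −25·79 + 26·76
1 = 26·313 − 103·79
1 = −103·1018 + 335·313
1 = 335·4385 − 1443·1018
1 = −1443·27328 + 8993·4385
So 1 = (-1443)·27328 + (8993)·4385.

1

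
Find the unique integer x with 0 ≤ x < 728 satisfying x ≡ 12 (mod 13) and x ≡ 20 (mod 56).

636

Write x = 12 + 13·k. Then 13·k ≡ 20 − 12 ≡ 8 (mod 56).
Need 13⁻¹ mod 56. Extended Euclid on (56, 13):
56 = 4*13 + 4
13 = 3*4 + 1
4 = 4*1 + 0
Back-substitute:
1 = 13 − 3·4
1 = −3·56 + 13·13
13⁻¹ ≡ 13 (mod 56), so k ≡ 13·8 ≡ 48 (mod 56).
x = 12 + 13·48 = 636.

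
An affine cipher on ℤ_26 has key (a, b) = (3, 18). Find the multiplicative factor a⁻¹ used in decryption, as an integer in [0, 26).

gcd(26, 3) by repeated division:
26 = 8×3 + 2
3 = 1×2 + 1
2 = 2×1 + 0
Since gcd(3, 26) = 1, back-substitute to write 1 as a combination:
1 = 3 − 2
1 = −26 + 9·3
So 3·9 ≡ 1 (mod 26).

9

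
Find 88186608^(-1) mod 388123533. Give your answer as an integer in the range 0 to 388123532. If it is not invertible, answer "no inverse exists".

Compute gcd(88186608, 388123533):
388123533 = 4·88186608 + 35377101
88186608 = 2·35377101 + 17432406
35377101 = 2·17432406 + 512289
17432406 = 34·512289 + 14580
512289 = 35·14580 + 1989
14580 = 7·1989 + 657
1989 = 3·657 + 18
657 = 36·18 + 9
18 = 2·9 + 0
gcd(88186608, 388123533) = 9 ≠ 1, so 88186608 has no multiplicative inverse modulo 388123533.

no inverse exists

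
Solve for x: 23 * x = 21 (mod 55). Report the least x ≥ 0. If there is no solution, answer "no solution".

32

First find gcd(23, 55):
55 = 2*23 + 9
23 = 2*9 + 5
9 = 1*5 + 4
5 = 1*4 + 1
4 = 4*1 + 0
gcd = 1, so a unique solution mod 55 exists.
Back-substitute for the Bézout coefficients:
1 = 5 − 4
1 = −9 + 2·5
1 = 2·23 − 5·9
1 = −5·55 + 12·23
So 23·(12) ≡ 1 (mod 55), giving 23⁻¹ ≡ 12.
x ≡ 23⁻¹·21 ≡ 12·21 ≡ 32 (mod 55).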